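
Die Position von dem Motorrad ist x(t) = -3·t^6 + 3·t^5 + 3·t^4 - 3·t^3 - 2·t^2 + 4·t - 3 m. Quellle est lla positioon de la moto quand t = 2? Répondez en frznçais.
De l'équation de la position x(t) = -3·t^6 + 3·t^5 + 3·t^4 - 3·t^3 - 2·t^2 + 4·t - 3, nous substituons t = 2 pour obtenir x = -75.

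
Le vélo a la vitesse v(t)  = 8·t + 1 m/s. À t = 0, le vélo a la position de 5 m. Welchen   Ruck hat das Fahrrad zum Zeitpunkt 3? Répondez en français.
Pour résoudre ceci, nous devons prendre 2 dérivées de notre équation de la vitesse v(t) = 8·t + 1. En prenant d/dt de v(t), nous trouvons a(t) = 8. La dérivée de l'accélération donne le jerk: j(t) = 0. Nous avons le jerk j(t) = 0. En substituant t = 3: j(3) = 0.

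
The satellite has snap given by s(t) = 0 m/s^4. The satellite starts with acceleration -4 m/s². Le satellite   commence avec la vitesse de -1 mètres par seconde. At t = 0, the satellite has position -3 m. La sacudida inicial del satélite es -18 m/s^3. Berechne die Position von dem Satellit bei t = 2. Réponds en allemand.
Um dies zu lösen, müssen wir 4 Stammfunktionen unserer Gleichung für den Snap s(t) = 0 finden. Durch Integration von dem Snap und Verwendung der Anfangsbedingung j(0) = -18, erhalten wir j(t) = -18. Durch Integration von dem Ruck und Verwendung der Anfangsbedingung a(0) = -4, erhalten wir a(t) = -18·t - 4. Mit ∫a(t)dt und Anwendung von v(0) = -1, finden wir v(t) = -9·t^2 - 4·t - 1. Mit ∫v(t)dt und Anwendung von x(0) = -3, finden wir x(t) = -3·t^3 - 2·t^2 - t - 3. Wir haben die Position x(t) = -3·t^3 - 2·t^2 - t - 3. Durch Einsetzen von t = 2: x(2) = -37.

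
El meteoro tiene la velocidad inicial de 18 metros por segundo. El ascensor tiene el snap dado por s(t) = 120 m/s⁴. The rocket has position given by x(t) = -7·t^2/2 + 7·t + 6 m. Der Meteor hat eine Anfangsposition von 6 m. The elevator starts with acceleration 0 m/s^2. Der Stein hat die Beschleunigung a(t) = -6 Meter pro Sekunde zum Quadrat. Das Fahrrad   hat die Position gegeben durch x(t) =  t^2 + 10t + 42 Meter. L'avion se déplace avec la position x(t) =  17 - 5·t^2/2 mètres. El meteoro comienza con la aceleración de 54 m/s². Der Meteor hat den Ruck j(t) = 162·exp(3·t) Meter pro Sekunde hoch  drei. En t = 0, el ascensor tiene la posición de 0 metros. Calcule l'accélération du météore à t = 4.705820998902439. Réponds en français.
En partant du jerk j(t) = 162·exp(3·t), nous prenons 1 intégrale. L'intégrale du jerk, avec a(0) = 54, donne l'accélération: a(t) = 54·exp(3·t). En utilisant a(t) = 54·exp(3·t) et en substituant t = 4.705820998902439, nous trouvons a = 73034832.5312688.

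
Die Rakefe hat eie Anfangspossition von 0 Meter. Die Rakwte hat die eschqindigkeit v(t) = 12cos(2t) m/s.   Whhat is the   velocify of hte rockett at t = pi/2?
Using v(t) = 12·cos(2·t) and substituting t = pi/2, we find v = -12.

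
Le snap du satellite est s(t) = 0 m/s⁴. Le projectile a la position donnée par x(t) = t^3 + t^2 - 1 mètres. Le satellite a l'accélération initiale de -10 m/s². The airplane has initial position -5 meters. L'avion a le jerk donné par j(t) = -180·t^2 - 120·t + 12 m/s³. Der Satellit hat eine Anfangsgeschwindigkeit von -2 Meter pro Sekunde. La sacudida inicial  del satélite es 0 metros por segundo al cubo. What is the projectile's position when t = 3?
Using x(t) = t^3 + t^2 - 1 and substituting t = 3, we find x = 35.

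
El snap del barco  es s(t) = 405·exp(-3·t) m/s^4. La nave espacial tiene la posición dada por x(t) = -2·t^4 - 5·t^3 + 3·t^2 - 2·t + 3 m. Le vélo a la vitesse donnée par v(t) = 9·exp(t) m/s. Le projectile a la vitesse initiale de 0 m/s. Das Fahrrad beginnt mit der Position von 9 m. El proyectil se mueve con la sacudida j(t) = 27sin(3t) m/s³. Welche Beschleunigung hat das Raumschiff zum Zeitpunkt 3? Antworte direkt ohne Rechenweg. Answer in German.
a(3) = -300.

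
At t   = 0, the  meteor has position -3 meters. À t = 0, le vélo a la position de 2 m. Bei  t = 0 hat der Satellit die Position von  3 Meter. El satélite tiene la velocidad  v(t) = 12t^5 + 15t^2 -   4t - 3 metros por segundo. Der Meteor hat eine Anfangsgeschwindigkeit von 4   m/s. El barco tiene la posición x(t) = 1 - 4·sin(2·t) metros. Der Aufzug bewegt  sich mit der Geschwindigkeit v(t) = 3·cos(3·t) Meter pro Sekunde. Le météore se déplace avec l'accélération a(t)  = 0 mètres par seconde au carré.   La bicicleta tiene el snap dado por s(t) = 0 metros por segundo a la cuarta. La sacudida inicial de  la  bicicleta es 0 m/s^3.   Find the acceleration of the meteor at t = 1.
From the given acceleration equation a(t) = 0, we substitute t = 1 to get a = 0.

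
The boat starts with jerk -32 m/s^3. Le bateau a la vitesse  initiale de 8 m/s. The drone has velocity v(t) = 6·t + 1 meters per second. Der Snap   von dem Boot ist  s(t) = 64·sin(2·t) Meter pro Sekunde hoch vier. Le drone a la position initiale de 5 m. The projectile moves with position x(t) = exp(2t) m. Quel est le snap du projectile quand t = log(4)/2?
Nous devons dériver notre équation de la position x(t) = exp(2·t) 4 fois. En dérivant la position, nous obtenons la vitesse: v(t) = 2·exp(2·t). En dérivant la vitesse, nous obtenons l'accélération: a(t) = 4·exp(2·t). En prenant d/dt de a(t), nous trouvons j(t) = 8·exp(2·t). En prenant d/dt de j(t), nous trouvons s(t) = 16·exp(2·t). De l'équation du snap s(t) = 16·exp(2·t), nous substituons t = log(4)/2 pour obtenir s = 64.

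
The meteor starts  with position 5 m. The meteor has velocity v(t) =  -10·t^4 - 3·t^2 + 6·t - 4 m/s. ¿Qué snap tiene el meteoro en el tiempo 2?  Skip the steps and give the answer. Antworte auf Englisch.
At t = 2, s = -480.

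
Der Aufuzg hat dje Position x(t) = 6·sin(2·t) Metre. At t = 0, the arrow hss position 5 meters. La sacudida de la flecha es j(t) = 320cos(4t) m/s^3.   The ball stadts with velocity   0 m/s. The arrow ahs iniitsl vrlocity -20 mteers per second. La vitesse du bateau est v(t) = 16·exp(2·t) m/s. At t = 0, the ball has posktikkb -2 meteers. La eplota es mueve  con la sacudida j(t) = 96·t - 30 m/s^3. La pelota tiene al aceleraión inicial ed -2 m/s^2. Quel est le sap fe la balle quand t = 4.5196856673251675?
Pour résoudre ceci, nous devons prendre 1 dérivée de notre équation du jerk j(t) = 96·t - 30. La dérivée du jerk donne le snap: s(t) = 96. De l'équation du snap s(t) = 96, nous substituons t = 4.5196856673251675 pour obtenir s = 96.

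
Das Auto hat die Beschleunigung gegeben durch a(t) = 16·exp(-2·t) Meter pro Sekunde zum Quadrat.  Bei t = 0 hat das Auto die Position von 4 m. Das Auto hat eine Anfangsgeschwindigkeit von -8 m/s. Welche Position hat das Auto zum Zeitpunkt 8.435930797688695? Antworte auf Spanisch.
Para resolver esto, necesitamos tomar 2 antiderivadas de nuestra ecuación de la aceleración a(t) = 16·exp(-2·t). Tomando ∫a(t)dt y aplicando v(0) = -8, encontramos v(t) = -8·exp(-2·t). La antiderivada de la velocidad, con x(0) = 4, da la posición: x(t) = 4·exp(-2·t). De la ecuación de la posición x(t) = 4·exp(-2·t), sustituimos t = 8.435930797688695 para obtener x = 1.88236396795194E-7.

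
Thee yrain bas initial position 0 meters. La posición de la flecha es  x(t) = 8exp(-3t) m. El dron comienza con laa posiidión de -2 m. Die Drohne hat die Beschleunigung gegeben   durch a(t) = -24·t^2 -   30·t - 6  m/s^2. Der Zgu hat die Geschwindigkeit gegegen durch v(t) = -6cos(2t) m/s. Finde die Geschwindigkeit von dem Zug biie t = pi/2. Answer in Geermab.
Aus der Gleichung für die Geschwindigkeit v(t) = -6·cos(2·t), setzen wir t = pi/2 ein und erhalten v = 6.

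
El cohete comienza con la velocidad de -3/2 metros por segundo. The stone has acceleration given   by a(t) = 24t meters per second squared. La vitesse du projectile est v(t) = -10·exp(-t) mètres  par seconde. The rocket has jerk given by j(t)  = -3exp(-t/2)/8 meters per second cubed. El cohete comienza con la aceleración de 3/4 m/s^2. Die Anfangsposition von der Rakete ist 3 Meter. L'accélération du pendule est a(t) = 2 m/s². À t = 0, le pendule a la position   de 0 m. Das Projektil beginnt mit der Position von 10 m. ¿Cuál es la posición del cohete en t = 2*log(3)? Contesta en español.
Necesitamos integrar nuestra ecuación de la sacudida j(t) = -3·exp(-t/2)/8 3 veces. Integrando la sacudida y usando la condición inicial a(0) = 3/4, obtenemos a(t) = 3·exp(-t/2)/4. Tomando ∫a(t)dt y aplicando v(0) = -3/2, encontramos v(t) = -3·exp(-t/2)/2. La integral de la velocidad es la posición. Usando x(0) = 3, obtenemos x(t) = 3·exp(-t/2). Usando x(t) = 3·exp(-t/2) y sustituyendo t = 2*log(3), encontramos x = 1.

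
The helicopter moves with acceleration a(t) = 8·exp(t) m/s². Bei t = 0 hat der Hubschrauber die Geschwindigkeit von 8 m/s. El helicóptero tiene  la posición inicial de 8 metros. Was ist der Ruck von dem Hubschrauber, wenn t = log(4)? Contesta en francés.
Pour résoudre ceci, nous devons prendre 1 dérivée de notre équation de l'accélération a(t) = 8·exp(t). En dérivant l'accélération, nous obtenons le jerk: j(t) = 8·exp(t). Nous avons le jerk j(t) = 8·exp(t). En substituant t = log(4): j(log(4)) = 32.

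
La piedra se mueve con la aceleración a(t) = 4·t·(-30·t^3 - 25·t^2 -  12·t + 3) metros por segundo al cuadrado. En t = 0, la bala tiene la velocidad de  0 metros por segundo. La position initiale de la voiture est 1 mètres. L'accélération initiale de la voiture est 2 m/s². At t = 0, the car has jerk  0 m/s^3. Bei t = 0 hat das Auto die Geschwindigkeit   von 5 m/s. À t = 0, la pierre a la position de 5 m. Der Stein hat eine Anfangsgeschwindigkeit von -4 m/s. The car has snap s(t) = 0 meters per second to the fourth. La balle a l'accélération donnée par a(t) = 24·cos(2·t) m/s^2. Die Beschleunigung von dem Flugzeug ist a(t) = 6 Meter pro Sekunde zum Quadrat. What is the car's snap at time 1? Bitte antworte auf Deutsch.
Aus der Gleichung für den Snap s(t) = 0, setzen wir t = 1 ein und erhalten s = 0.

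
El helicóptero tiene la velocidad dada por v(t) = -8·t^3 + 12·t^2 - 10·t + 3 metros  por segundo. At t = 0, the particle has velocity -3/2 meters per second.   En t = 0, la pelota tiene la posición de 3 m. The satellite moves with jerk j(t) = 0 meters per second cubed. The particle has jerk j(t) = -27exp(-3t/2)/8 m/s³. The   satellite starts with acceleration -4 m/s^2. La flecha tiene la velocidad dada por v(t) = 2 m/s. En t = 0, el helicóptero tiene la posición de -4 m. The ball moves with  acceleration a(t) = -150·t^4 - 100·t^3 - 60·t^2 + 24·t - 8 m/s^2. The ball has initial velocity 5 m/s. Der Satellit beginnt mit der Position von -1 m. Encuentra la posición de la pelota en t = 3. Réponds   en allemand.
Wir müssen unsere Gleichung für die Beschleunigung a(t) = -150·t^4 - 100·t^3 - 60·t^2 + 24·t - 8 2-mal integrieren. Mit ∫a(t)dt und Anwendung von v(0) = 5, finden wir v(t) = -30·t^5 - 25·t^4 - 20·t^3 + 12·t^2 - 8·t + 5. Die Stammfunktion von der Geschwindigkeit, mit x(0) = 3, ergibt die Position: x(t) = -5·t^6 - 5·t^5 - 5·t^4 + 4·t^3 - 4·t^2 + 5·t + 3. Mit x(t) = -5·t^6 - 5·t^5 - 5·t^4 + 4·t^3 - 4·t^2 + 5·t + 3 und Einsetzen von t = 3, finden wir x = -5175.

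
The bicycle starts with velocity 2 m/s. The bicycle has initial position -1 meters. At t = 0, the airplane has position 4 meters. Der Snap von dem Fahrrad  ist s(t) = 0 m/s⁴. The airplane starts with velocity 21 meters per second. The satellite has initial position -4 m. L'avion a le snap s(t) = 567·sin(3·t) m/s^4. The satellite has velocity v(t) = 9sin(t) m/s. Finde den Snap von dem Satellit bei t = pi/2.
Um dies zu lösen, müssen wir 3 Ableitungen unserer Gleichung für die Geschwindigkeit v(t) = 9·sin(t) nehmen. Mit d/dt von v(t) finden wir a(t) = 9·cos(t). Durch Ableiten von der Beschleunigung erhalten wir den Ruck: j(t) = -9·sin(t). Die Ableitung von dem Ruck ergibt den Snap: s(t) = -9·cos(t). Aus der Gleichung für den Snap s(t) = -9·cos(t), setzen wir t = pi/2 ein und erhalten s = 0.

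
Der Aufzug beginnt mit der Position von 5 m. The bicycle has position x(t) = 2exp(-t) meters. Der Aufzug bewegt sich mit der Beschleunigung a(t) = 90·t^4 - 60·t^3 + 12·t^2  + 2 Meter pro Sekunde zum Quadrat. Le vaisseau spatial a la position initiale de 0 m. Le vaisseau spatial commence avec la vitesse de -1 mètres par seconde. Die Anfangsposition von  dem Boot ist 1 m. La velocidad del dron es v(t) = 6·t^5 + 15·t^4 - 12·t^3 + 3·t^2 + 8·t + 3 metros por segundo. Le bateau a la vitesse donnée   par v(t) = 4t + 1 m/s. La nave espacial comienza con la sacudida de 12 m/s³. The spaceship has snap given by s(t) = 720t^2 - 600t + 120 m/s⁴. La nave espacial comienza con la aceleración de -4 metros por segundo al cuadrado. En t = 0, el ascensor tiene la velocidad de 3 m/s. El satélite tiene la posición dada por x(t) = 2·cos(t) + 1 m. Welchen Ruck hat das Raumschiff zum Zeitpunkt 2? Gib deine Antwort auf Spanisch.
Debemos encontrar la antiderivada de nuestra ecuación del snap s(t) = 720·t^2 - 600·t + 120 1 vez. Tomando ∫s(t)dt y aplicando j(0) = 12, encontramos j(t) = 240·t^3 - 300·t^2 + 120·t + 12. Usando j(t) = 240·t^3 - 300·t^2 + 120·t + 12 y sustituyendo t = 2, encontramos j = 972.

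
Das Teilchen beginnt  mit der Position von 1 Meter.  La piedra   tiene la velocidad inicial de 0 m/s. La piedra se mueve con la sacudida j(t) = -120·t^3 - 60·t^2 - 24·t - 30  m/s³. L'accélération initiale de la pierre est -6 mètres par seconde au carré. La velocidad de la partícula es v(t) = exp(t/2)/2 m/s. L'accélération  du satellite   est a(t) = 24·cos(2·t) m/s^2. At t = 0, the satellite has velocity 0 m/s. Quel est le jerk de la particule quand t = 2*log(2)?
Pour résoudre ceci, nous devons prendre 2 dérivées de notre équation de la vitesse v(t) = exp(t/2)/2. La dérivée de la vitesse donne l'accélération: a(t) = exp(t/2)/4. En prenant d/dt de a(t), nous trouvons j(t) = exp(t/2)/8. De l'équation du jerk j(t) = exp(t/2)/8, nous substituons t = 2*log(2) pour obtenir j = 1/4.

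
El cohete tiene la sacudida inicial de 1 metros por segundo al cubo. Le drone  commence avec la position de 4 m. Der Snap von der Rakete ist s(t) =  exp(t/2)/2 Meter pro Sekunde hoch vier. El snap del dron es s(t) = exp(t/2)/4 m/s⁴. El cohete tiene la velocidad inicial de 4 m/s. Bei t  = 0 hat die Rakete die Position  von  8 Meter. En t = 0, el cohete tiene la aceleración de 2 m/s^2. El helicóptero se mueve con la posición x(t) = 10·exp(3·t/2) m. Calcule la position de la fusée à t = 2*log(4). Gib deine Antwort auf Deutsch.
Ausgehend von dem Snap s(t) = exp(t/2)/2, nehmen wir 4 Integrale. Die Stammfunktion von dem Snap, mit j(0) = 1, ergibt den Ruck: j(t) = exp(t/2). Mit ∫j(t)dt und Anwendung von a(0) = 2, finden wir a(t) = 2·exp(t/2). Mit ∫a(t)dt und Anwendung von v(0) = 4, finden wir v(t) = 4·exp(t/2). Durch Integration von der Geschwindigkeit und Verwendung der Anfangsbedingung x(0) = 8, erhalten wir x(t) = 8·exp(t/2). Aus der Gleichung für die Position x(t) = 8·exp(t/2), setzen wir t = 2*log(4) ein und erhalten x = 32.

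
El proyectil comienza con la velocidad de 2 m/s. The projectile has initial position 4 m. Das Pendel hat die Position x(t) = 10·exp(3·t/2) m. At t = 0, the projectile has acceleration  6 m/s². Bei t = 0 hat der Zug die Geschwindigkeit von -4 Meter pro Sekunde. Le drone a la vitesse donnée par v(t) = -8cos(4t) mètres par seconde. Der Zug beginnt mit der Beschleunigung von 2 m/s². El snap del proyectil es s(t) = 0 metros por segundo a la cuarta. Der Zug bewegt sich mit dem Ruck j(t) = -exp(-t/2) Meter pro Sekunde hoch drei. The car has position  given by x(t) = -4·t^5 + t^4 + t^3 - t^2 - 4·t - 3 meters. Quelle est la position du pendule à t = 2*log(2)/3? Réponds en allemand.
Aus der Gleichung für die Position x(t) = 10·exp(3·t/2), setzen wir t = 2*log(2)/3 ein und erhalten x = 20.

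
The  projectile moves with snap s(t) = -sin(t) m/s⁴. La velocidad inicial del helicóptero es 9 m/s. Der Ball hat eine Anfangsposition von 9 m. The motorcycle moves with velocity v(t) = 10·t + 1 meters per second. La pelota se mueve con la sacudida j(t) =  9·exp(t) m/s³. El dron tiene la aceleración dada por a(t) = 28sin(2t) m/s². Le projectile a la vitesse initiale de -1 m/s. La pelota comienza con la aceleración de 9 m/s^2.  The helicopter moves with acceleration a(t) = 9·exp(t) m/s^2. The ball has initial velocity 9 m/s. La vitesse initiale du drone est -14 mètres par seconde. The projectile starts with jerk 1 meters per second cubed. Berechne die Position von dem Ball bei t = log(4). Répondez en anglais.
To solve this, we need to take 3 integrals of our jerk equation j(t) = 9·exp(t). Taking ∫j(t)dt and applying a(0) = 9, we find a(t) = 9·exp(t). The antiderivative of acceleration, with v(0) = 9, gives velocity: v(t) = 9·exp(t). The antiderivative of velocity, with x(0) = 9, gives position: x(t) = 9·exp(t). Using x(t) = 9·exp(t) and substituting t = log(4), we find x = 36.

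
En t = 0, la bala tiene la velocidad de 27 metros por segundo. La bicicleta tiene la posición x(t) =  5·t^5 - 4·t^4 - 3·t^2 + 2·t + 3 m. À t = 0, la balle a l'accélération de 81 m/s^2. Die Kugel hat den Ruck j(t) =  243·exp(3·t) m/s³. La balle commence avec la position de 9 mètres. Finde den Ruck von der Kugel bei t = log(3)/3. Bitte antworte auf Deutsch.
Wir haben den Ruck j(t) = 243·exp(3·t). Durch Einsetzen von t = log(3)/3: j(log(3)/3) = 729.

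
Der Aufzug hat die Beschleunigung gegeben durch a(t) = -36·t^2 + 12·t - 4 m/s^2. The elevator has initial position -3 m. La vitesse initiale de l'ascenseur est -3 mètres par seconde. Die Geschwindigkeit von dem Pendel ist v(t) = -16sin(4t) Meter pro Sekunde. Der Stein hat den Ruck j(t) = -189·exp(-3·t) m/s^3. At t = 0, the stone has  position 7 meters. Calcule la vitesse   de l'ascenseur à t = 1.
Nous devons trouver la primitive de notre équation de l'accélération a(t) = -36·t^2 + 12·t - 4 1 fois. En intégrant l'accélération et en utilisant la condition initiale v(0) = -3, nous obtenons v(t) = -12·t^3 + 6·t^2 - 4·t - 3. De l'équation de la vitesse v(t) = -12·t^3 + 6·t^2 - 4·t - 3, nous substituons t = 1 pour obtenir v = -13.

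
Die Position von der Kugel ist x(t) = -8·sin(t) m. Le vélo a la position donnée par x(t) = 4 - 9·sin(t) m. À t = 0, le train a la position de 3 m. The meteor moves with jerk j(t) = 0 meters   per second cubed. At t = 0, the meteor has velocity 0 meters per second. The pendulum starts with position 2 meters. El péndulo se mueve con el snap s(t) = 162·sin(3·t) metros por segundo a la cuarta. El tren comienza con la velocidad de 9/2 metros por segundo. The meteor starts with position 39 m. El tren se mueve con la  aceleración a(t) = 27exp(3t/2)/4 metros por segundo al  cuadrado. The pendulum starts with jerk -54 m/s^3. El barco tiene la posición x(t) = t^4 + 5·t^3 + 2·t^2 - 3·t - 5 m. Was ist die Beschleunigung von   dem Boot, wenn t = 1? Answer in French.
Nous devons dériver notre équation de la position x(t) = t^4 + 5·t^3 + 2·t^2 - 3·t - 5 2 fois. En dérivant la position, nous obtenons la vitesse: v(t) = 4·t^3 + 15·t^2 + 4·t - 3. En prenant d/dt de v(t), nous trouvons a(t) = 12·t^2 + 30·t + 4. Nous avons l'accélération a(t) = 12·t^2 + 30·t + 4. En substituant t = 1: a(1) = 46.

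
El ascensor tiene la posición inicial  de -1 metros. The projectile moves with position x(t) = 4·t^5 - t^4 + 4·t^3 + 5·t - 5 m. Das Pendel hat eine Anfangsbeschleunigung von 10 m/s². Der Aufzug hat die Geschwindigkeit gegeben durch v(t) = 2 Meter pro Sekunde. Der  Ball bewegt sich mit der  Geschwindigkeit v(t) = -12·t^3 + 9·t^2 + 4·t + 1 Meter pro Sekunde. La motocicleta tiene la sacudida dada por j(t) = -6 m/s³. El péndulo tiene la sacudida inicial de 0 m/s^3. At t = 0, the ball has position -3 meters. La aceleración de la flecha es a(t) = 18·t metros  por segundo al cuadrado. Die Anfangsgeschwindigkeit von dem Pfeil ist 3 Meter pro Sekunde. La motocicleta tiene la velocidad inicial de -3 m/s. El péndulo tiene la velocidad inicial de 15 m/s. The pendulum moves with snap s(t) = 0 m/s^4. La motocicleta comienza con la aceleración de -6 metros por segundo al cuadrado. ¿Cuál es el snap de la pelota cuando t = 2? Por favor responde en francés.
Pour résoudre ceci, nous devons prendre 3 dérivées de notre équation de la vitesse v(t) = -12·t^3 + 9·t^2 + 4·t + 1. La dérivée de la vitesse donne l'accélération: a(t) = -36·t^2 + 18·t + 4. En dérivant l'accélération, nous obtenons le jerk: j(t) = 18 - 72·t. La dérivée du jerk donne le snap: s(t) = -72. De l'équation du snap s(t) = -72, nous substituons t = 2 pour obtenir s = -72.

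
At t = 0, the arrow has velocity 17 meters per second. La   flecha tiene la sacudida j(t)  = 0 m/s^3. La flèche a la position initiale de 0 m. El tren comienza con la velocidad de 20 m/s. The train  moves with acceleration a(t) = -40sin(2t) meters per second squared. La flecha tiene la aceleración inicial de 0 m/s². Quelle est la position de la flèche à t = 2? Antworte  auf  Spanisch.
Partiendo de la sacudida j(t) = 0, tomamos 3 integrales. Integrando la sacudida y usando la condición inicial a(0) = 0, obtenemos a(t) = 0. La integral de la aceleración, con v(0) = 17, da la velocidad: v(t) = 17. Tomando ∫v(t)dt y aplicando x(0) = 0, encontramos x(t) = 17·t. Tenemos la posición x(t) = 17·t. Sustituyendo t = 2: x(2) = 34.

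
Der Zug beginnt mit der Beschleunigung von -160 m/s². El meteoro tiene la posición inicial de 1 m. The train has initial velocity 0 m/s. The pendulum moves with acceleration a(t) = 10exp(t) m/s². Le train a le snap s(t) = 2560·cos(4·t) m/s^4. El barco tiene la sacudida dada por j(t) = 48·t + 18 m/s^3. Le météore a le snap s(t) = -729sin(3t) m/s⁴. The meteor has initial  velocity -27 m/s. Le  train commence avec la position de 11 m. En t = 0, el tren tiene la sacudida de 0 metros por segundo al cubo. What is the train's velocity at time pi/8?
To find the answer, we compute 3 antiderivatives of s(t) = 2560·cos(4·t). Integrating snap and using the initial condition j(0) = 0, we get j(t) = 640·sin(4·t). The integral of jerk is acceleration. Using a(0) = -160, we get a(t) = -160·cos(4·t). Taking ∫a(t)dt and applying v(0) = 0, we find v(t) = -40·sin(4·t). From the given velocity equation v(t) = -40·sin(4·t), we substitute t = pi/8 to get v = -40.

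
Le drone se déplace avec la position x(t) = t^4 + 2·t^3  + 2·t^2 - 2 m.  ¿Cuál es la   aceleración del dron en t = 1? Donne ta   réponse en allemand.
Um dies zu lösen, müssen wir 2 Ableitungen unserer Gleichung für die Position x(t) = t^4 + 2·t^3 + 2·t^2 - 2 nehmen. Durch Ableiten von der Position erhalten wir die Geschwindigkeit: v(t) = 4·t^3 + 6·t^2 + 4·t. Durch Ableiten von der Geschwindigkeit erhalten wir die Beschleunigung: a(t) = 12·t^2 + 12·t + 4. Wir haben die Beschleunigung a(t) = 12·t^2 + 12·t + 4. Durch Einsetzen von t = 1: a(1) = 28.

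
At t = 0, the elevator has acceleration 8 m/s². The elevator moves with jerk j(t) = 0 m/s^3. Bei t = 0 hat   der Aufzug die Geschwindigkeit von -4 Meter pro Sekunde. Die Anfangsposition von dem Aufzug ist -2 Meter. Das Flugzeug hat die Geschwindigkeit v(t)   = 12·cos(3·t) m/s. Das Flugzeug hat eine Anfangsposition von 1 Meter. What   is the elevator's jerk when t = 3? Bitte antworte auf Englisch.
We have jerk j(t) = 0. Substituting t = 3: j(3) = 0.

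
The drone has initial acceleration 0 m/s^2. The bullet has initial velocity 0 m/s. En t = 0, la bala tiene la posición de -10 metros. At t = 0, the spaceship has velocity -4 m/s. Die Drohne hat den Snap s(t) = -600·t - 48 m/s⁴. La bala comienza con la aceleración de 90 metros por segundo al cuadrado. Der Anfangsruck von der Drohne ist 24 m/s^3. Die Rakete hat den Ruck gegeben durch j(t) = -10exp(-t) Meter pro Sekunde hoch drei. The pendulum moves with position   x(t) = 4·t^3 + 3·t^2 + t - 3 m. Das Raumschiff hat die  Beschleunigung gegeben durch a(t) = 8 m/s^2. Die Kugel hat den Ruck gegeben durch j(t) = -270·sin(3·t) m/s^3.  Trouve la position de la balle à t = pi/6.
Nous devons trouver l'intégrale de notre équation du jerk j(t) = -270·sin(3·t) 3 fois. La primitive du jerk est l'accélération. En utilisant a(0) = 90, nous obtenons a(t) = 90·cos(3·t). En intégrant l'accélération et en utilisant la condition initiale v(0) = 0, nous obtenons v(t) = 30·sin(3·t). En prenant ∫v(t)dt et en appliquant x(0) = -10, nous trouvons x(t) = -10·cos(3·t). En utilisant x(t) = -10·cos(3·t) et en substituant t = pi/6, nous trouvons x = 0.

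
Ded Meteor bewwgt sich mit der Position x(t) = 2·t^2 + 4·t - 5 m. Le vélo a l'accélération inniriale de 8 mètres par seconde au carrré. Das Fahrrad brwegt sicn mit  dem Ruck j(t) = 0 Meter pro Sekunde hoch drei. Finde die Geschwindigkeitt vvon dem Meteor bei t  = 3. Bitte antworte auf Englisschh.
Starting from position x(t) = 2·t^2 + 4·t - 5, we take 1 derivative. Differentiating position, we get velocity: v(t) = 4·t + 4. From the given velocity equation v(t) = 4·t + 4, we substitute t = 3 to get v = 16.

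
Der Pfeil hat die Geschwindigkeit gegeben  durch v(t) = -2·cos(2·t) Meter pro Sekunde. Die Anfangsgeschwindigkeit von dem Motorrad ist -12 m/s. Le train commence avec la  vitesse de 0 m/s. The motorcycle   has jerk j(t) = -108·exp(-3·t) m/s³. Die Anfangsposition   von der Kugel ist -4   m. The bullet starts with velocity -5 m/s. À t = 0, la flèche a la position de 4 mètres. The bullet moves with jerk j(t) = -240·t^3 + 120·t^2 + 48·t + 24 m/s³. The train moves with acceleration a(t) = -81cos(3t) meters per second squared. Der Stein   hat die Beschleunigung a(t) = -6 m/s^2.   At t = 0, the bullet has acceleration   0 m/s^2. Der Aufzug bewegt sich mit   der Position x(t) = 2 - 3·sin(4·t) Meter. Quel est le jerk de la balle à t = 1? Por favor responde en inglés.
From the given jerk equation j(t) = -240·t^3 + 120·t^2 + 48·t + 24, we substitute t = 1 to get j = -48.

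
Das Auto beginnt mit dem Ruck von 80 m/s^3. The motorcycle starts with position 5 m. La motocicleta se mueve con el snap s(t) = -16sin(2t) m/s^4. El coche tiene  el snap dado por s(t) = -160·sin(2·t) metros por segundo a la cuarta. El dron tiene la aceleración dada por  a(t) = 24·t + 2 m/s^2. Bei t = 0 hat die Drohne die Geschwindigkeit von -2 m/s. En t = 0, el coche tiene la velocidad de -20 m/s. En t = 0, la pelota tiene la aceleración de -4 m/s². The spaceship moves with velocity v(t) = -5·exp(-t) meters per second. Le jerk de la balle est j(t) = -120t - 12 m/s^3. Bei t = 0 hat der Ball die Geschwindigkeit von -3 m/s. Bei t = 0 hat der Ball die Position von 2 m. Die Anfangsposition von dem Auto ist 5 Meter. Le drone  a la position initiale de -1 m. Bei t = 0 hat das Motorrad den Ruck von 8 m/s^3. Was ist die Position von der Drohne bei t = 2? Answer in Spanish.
Partiendo de la aceleración a(t) = 24·t + 2, tomamos 2 integrales. La antiderivada de la aceleración es la velocidad. Usando v(0) = -2, obtenemos v(t) = 12·t^2 + 2·t - 2. Tomando ∫v(t)dt y aplicando x(0) = -1, encontramos x(t) = 4·t^3 + t^2 - 2·t - 1. De la ecuación de la posición x(t) = 4·t^3 + t^2 - 2·t - 1, sustituimos t = 2 para obtener x = 31.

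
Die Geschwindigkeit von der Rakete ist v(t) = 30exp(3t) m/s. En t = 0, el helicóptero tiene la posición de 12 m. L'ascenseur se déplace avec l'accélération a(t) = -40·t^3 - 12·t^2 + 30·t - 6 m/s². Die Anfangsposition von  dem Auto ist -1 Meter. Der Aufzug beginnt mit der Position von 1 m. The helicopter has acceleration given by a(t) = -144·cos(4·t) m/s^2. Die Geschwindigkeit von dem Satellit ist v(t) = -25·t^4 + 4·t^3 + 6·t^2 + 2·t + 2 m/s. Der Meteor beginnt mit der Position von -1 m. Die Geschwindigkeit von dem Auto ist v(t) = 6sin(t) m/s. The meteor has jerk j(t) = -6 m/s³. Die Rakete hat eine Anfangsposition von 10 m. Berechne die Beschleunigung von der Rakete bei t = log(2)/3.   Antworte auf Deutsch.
Um dies zu lösen, müssen wir 1 Ableitung unserer Gleichung für die Geschwindigkeit v(t) = 30·exp(3·t) nehmen. Die Ableitung von der Geschwindigkeit ergibt die Beschleunigung: a(t) = 90·exp(3·t). Mit a(t) = 90·exp(3·t) und Einsetzen von t = log(2)/3, finden wir a = 180.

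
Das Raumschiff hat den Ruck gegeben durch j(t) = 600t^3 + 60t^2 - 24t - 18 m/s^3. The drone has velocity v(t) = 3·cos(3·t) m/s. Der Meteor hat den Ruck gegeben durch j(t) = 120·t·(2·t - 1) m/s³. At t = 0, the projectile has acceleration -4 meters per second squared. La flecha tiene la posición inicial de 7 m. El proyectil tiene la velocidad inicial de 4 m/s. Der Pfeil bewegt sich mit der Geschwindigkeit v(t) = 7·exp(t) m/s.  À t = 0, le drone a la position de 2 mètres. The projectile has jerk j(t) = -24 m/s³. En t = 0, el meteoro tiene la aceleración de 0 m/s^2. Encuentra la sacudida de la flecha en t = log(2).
Partiendo de la velocidad v(t) = 7·exp(t), tomamos 2 derivadas. Tomando d/dt de v(t), encontramos a(t) = 7·exp(t). Derivando la aceleración, obtenemos la sacudida: j(t) = 7·exp(t). Usando j(t) = 7·exp(t) y sustituyendo t = log(2), encontramos j = 14.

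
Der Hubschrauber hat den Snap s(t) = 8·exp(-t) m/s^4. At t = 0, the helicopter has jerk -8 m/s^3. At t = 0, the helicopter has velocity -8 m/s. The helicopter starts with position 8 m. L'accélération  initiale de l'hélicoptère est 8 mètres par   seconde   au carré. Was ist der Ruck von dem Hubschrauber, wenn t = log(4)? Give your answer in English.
To find the answer, we compute 1 integral of s(t) = 8·exp(-t). Finding the antiderivative of s(t) and using j(0) = -8: j(t) = -8·exp(-t). Using j(t) = -8·exp(-t) and substituting t = log(4), we find j = -2.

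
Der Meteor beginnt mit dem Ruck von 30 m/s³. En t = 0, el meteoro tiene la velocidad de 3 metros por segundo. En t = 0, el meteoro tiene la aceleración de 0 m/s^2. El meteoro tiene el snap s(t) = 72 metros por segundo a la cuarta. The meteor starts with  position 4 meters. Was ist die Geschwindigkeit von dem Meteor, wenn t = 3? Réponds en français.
Pour résoudre ceci, nous devons prendre 3 intégrales de notre équation du snap s(t) = 72. En prenant ∫s(t)dt et en appliquant j(0) = 30, nous trouvons j(t) = 72·t + 30. L'intégrale du jerk est l'accélération. En utilisant a(0) = 0, nous obtenons a(t) = 6·t·(6·t + 5). La primitive de l'accélération est la vitesse. En utilisant v(0) = 3, nous obtenons v(t) = 12·t^3 + 15·t^2 + 3. En utilisant v(t) = 12·t^3 + 15·t^2 + 3 et en substituant t = 3, nous trouvons v = 462.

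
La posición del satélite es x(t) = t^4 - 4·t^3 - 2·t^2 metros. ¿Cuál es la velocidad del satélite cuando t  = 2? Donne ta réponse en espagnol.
Para resolver esto, necesitamos tomar 1 derivada de nuestra ecuación de la posición x(t) = t^4 - 4·t^3 - 2·t^2. Tomando d/dt de x(t), encontramos v(t) = 4·t^3 - 12·t^2 - 4·t. De la ecuación de la velocidad v(t) = 4·t^3 - 12·t^2 - 4·t, sustituimos t = 2 para obtener v = -24.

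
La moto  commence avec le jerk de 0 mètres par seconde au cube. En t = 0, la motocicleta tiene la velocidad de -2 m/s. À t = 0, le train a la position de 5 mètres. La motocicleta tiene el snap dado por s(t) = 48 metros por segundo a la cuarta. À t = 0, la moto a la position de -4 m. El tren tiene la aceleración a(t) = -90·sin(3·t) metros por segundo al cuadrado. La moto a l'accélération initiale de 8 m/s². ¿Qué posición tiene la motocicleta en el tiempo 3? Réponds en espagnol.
Debemos encontrar la antiderivada de nuestra ecuación del snap s(t) = 48 4 veces. Integrando el snap y usando la condición inicial j(0) = 0, obtenemos j(t) = 48·t. Integrando la sacudida y usando la condición inicial a(0) = 8, obtenemos a(t) = 24·t^2 + 8. Integrando la aceleración y usando la condición inicial v(0) = -2, obtenemos v(t) = 8·t^3 + 8·t - 2. La integral de la velocidad es la posición. Usando x(0) = -4, obtenemos x(t) = 2·t^4 + 4·t^2 - 2·t - 4. Usando x(t) = 2·t^4 + 4·t^2 - 2·t - 4 y sustituyendo t = 3, encontramos x = 188.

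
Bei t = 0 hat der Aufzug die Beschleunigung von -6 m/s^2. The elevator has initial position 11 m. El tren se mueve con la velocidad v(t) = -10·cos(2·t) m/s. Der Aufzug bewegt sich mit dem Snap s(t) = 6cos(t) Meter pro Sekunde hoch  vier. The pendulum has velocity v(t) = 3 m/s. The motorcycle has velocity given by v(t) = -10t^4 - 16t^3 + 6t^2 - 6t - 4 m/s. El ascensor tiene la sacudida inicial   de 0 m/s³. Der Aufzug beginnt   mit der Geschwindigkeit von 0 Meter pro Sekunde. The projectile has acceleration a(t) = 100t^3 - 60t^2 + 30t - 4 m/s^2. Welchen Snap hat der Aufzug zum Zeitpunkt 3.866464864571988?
Mit s(t) = 6·cos(t) und Einsetzen von t = 3.866464864571988, finden wir s = -4.49150494368789.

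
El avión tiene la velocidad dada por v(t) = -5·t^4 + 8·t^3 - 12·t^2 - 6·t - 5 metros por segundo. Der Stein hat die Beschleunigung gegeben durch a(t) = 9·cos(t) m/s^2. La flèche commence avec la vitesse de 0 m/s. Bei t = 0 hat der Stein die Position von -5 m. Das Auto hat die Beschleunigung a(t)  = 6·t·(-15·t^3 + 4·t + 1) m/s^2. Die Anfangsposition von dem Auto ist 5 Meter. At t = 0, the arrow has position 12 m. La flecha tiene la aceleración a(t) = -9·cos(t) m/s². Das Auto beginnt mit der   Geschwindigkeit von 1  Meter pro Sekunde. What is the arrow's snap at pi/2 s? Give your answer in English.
We must differentiate our acceleration equation a(t) = -9·cos(t) 2 times. Differentiating acceleration, we get jerk: j(t) = 9·sin(t). Differentiating jerk, we get snap: s(t) = 9·cos(t). We have snap s(t) = 9·cos(t). Substituting t = pi/2: s(pi/2) = 0.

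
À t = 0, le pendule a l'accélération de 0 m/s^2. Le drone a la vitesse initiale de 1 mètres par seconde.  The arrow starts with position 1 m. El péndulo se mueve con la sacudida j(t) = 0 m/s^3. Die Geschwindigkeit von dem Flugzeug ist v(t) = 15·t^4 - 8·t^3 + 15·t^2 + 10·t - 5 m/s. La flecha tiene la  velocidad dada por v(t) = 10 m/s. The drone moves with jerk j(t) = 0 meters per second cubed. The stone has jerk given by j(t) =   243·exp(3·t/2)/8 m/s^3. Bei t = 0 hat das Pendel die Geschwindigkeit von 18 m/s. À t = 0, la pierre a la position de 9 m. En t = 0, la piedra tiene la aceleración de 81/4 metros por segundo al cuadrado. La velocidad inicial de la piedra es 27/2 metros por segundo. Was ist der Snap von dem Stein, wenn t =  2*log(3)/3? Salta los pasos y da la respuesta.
Die Antwort ist 2187/16.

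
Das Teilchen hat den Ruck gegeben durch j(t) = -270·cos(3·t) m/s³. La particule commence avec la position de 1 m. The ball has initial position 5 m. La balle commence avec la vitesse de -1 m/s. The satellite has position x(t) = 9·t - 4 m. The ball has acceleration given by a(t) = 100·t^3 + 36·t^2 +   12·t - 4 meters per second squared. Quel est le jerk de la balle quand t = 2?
Pour résoudre ceci, nous devons prendre 1 dérivée de notre équation de l'accélération a(t) = 100·t^3 + 36·t^2 + 12·t - 4. En dérivant l'accélération, nous obtenons le jerk: j(t) = 300·t^2 + 72·t + 12. De l'équation du jerk j(t) = 300·t^2 + 72·t + 12, nous substituons t = 2 pour obtenir j = 1356.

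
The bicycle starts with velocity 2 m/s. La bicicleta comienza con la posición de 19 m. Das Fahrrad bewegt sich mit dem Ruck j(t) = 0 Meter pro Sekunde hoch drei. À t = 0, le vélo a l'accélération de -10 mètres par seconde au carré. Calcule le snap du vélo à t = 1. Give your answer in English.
To solve this, we need to take 1 derivative of our jerk equation j(t) = 0. Differentiating jerk, we get snap: s(t) = 0. From the given snap equation s(t) = 0, we substitute t = 1 to get s = 0.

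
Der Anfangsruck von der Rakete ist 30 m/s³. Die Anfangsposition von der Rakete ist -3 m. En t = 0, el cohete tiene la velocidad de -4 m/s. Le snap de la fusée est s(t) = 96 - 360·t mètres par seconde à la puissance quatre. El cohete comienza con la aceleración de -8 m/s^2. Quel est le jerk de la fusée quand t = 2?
En partant du snap s(t) = 96 - 360·t, nous prenons 1 primitive. L'intégrale du snap, avec j(0) = 30, donne le jerk: j(t) = -180·t^2 + 96·t + 30. Nous avons le jerk j(t) = -180·t^2 + 96·t + 30. En substituant t = 2: j(2) = -498.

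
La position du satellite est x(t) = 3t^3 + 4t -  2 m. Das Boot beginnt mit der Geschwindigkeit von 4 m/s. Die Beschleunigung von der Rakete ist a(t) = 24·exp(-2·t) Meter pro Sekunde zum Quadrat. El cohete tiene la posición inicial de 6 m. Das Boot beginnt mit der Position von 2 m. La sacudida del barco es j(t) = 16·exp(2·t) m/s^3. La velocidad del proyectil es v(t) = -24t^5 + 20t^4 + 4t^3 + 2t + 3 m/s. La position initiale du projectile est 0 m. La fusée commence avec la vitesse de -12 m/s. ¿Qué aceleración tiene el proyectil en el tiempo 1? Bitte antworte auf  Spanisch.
Debemos derivar nuestra ecuación de la velocidad v(t) = -24·t^5 + 20·t^4 + 4·t^3 + 2·t + 3 1 vez. Tomando d/dt de v(t), encontramos a(t) = -120·t^4 + 80·t^3 + 12·t^2 + 2. De la ecuación de la aceleración a(t) = -120·t^4 + 80·t^3 + 12·t^2 + 2, sustituimos t = 1 para obtener a = -26.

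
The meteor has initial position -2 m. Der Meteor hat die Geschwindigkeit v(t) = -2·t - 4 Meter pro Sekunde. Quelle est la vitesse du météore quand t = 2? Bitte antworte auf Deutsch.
Aus der Gleichung für die Geschwindigkeit v(t) = -2·t - 4, setzen wir t = 2 ein und erhalten v = -8.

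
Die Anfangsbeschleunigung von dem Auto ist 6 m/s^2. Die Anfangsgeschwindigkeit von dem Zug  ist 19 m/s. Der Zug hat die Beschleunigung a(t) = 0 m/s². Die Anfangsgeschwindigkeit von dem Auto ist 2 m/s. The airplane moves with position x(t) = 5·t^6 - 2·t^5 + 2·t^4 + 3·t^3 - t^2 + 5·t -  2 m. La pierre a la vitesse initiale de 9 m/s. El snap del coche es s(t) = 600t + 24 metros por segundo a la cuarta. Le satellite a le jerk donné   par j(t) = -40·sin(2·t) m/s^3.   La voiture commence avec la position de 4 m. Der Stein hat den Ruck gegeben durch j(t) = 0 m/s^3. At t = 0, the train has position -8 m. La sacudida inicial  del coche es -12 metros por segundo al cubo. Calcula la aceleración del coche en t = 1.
Necesitamos integrar nuestra ecuación del snap s(t) = 600·t + 24 2 veces. La antiderivada del snap, con j(0) = -12, da la sacudida: j(t) = 300·t^2 + 24·t - 12. Tomando ∫j(t)dt y aplicando a(0) = 6, encontramos a(t) = 100·t^3 + 12·t^2 - 12·t + 6. Tenemos la aceleración a(t) = 100·t^3 + 12·t^2 - 12·t + 6. Sustituyendo t = 1: a(1) = 106.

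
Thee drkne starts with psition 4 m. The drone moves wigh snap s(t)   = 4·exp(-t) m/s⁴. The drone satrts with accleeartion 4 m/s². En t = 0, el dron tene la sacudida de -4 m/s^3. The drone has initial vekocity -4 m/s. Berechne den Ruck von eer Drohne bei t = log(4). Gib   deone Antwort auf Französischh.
En partant du snap s(t) = 4·exp(-t), nous prenons 1 intégrale. En intégrant le snap et en utilisant la condition initiale j(0) = -4, nous obtenons j(t) = -4·exp(-t). Nous avons le jerk j(t) = -4·exp(-t). En substituant t = log(4): j(log(4)) = -1.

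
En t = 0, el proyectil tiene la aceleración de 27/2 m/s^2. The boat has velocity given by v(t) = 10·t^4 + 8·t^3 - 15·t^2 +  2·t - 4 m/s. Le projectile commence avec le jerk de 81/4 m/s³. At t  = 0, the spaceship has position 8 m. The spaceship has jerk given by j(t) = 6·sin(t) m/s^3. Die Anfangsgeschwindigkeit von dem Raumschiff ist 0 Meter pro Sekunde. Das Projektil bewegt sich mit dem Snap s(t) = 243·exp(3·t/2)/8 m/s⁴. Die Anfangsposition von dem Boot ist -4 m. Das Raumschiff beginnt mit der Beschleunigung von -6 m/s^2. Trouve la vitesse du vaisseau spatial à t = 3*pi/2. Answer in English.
To find the answer, we compute 2 antiderivatives of j(t) = 6·sin(t). Taking ∫j(t)dt and applying a(0) = -6, we find a(t) = -6·cos(t). The integral of acceleration, with v(0) = 0, gives velocity: v(t) = -6·sin(t). We have velocity v(t) = -6·sin(t). Substituting t = 3*pi/2: v(3*pi/2) = 6.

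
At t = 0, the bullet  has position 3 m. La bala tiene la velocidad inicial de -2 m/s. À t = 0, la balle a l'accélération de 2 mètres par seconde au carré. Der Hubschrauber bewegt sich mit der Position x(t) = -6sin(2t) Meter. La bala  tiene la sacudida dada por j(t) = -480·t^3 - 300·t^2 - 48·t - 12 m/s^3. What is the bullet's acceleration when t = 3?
We must find the antiderivative of our jerk equation j(t) = -480·t^3 - 300·t^2 - 48·t - 12 1 time. Taking ∫j(t)dt and applying a(0) = 2, we find a(t) = -120·t^4 - 100·t^3 - 24·t^2 - 12·t + 2. We have acceleration a(t) = -120·t^4 - 100·t^3 - 24·t^2 - 12·t + 2. Substituting t = 3: a(3) = -12670.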